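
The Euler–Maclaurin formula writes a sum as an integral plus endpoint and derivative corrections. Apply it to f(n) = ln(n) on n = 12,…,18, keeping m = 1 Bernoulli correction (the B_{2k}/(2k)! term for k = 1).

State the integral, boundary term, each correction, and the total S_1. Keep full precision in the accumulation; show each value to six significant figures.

The integral term ∫_12^18 ln(x) dx = 16.2078.
Endpoint term: (f(12) + f(18))/2 = (2.48491 + 2.89037)/2 = 2.68764.
Integral + boundary = 18.8955.
Order-1 term: 1/12 · (0.0555556 − 0.0833333) = -0.00231481.

S_1 ≈ 18.8931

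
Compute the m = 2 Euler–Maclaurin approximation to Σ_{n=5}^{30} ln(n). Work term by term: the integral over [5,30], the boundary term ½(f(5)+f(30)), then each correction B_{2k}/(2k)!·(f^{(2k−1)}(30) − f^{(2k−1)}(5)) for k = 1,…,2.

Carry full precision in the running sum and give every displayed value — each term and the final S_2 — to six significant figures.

Integral: ∫_5^30 ln(x) dx = 68.9887.
Boundary: ½(f(5) + f(30)) = ½(1.60944 + 3.40120) = 2.50532.
Running total after boundary: 71.4940.
Correction k=1: B_{2}/2! · (f^{(1)}(30) − f^{(1)}(5)) = 1/12 · (0.0333333 − 0.200000) = -0.0138889.
Running total after k=1: 71.4802.
Correction k=2: B_{4}/4! · (f^{(3)}(30) − f^{(3)}(5)) = −1/720 · (7.40741e-05 − 0.0160000) = 2.21193e-05.

S_2 ≈ 71.4802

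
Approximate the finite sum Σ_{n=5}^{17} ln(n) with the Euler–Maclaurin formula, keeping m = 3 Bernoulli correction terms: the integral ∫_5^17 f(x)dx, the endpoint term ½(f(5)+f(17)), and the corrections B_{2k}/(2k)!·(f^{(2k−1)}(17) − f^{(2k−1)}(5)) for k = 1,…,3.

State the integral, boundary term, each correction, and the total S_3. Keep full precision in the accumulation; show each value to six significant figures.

Integral: ∫_5^17 ln(x) dx = 28.1174.
Endpoint term: (f(5) + f(17))/2 = (1.60944 + 2.83321)/2 = 2.22133.
Integral + boundary = 30.3388.
Order-1 term: 1/12 · (0.0588235 − 0.200000) = -0.0117647.
Running total after k=1: 30.3270.
Order-2 term: −1/720 · (0.000407083 − 0.0160000) = 2.16568e-05.
Running total after k=2: 30.3270.
Order-3 term: 1/30240 · (1.69031e-05 − 0.00768000) = -2.53409e-07.

S_3 ≈ 30.3270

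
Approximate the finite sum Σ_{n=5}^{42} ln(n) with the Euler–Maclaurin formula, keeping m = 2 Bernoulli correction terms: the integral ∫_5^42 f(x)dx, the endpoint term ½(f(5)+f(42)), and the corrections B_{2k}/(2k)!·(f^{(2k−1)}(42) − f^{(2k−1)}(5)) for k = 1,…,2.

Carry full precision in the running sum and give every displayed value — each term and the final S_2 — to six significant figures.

S_2 ≈ 114.594

Integral: ∫_5^42 ln(x) dx = 111.935.
Boundary: ½(f(5) + f(42)) = ½(1.60944 + 3.73767) = 2.67355.
So far: 114.608.
Order-1 term: 1/12 · (0.0238095 − 0.200000) = -0.0146825.
Partial sum through k=1: 114.594.
Order-2 term: −1/720 · (2.69949e-05 − 0.0160000) = 2.21847e-05.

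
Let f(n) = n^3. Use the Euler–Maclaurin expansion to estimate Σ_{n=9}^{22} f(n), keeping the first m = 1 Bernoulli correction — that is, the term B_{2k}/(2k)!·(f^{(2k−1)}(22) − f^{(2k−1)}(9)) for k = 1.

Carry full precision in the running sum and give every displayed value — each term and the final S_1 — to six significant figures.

S_1 ≈ 62713.0

Integral: ∫_9^22 x^3 dx = 56923.8.
Boundary: ½(f(9) + f(22)) = ½(729.000 + 10648.0) = 5688.50.
So far: 62612.2.
k=1: B_{2}/(2)! × [f^{(1)}(22) − f^{(1)}(9)] = 1/12 × (1452.00 − 243.000) = 100.750.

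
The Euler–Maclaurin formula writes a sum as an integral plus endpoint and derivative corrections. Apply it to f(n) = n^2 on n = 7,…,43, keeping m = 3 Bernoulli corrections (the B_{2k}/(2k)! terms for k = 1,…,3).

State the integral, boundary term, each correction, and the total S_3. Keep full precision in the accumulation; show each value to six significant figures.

The integral term ∫_7^43 x^2 dx = 26388.0.
Boundary: ½(f(7) + f(43)) = ½(49.0000 + 1849.00) = 949.000.
Integral + boundary = 27337.0.
k=1: B_{2}/(2)! × [f^{(1)}(43) − f^{(1)}(7)] = 1/12 × (86.0000 − 14.0000) = 6.00000.
Running total after k=1: 27343.0.
k=2: B_{4}/(4)! × [f^{(3)}(43) − f^{(3)}(7)] = −1/720 × (0.00000 − 0.00000) = 0.00000.
Running total after k=2: 27343.0.
k=3: B_{6}/(6)! × [f^{(5)}(43) − f^{(5)}(7)] = 1/30240 × (0.00000 − 0.00000) = 0.00000.

S_3 ≈ 27343.0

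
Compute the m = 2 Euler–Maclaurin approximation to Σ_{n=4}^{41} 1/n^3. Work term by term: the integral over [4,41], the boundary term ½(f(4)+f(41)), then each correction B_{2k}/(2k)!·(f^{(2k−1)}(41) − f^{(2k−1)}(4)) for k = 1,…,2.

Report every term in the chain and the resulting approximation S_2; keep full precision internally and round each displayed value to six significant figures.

∫_4^41 1/x^3 dx evaluates to 0.0309526.
½[f(4) + f(41)] = ½[0.0156250 + 1.45094e-05] = 0.00781975.
So far: 0.0387723.
Correction k=1: B_{2}/2! · (f^{(1)}(41) − f^{(1)}(4)) = 1/12 · (-1.06166e-06 − (-0.0117188)) = 0.000976474.
Running total after k=1: 0.0397488.
Correction k=2: B_{4}/4! · (f^{(3)}(41) − f^{(3)}(4)) = −1/720 · (-1.26313e-08 − (-0.0146484)) = -2.03450e-05.

S_2 ≈ 0.0397284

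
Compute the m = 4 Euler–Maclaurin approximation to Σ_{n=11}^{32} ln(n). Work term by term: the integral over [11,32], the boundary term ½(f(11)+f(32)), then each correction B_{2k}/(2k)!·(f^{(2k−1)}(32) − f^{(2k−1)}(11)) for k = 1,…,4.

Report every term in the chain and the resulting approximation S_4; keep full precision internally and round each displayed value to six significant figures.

∫_11^32 ln(x) dx evaluates to 63.5267.
Endpoint term: (f(11) + f(32))/2 = (2.39790 + 3.46574)/2 = 2.93182.
Integral + boundary = 66.4585.
Correction k=1: B_{2}/2! · (f^{(1)}(32) − f^{(1)}(11)) = 1/12 · (0.0312500 − 0.0909091) = -0.00497159.
After k=1: 66.4535.
Correction k=2: B_{4}/4! · (f^{(3)}(32) − f^{(3)}(11)) = −1/720 · (6.10352e-05 − 0.00150263) = 2.00221e-06.
After k=2: 66.4535.
Correction k=3: B_{6}/6! · (f^{(5)}(32) − f^{(5)}(11)) = 1/30240 · (7.15256e-07 − 0.000149021) = -4.90429e-09.
After k=3: 66.4535.
Correction k=4: B_{8}/8! · (f^{(7)}(32) − f^{(7)}(11)) = −1/1209600 · (2.09548e-08 − 3.69474e-05) = 3.05278e-11.

S_4 ≈ 66.4535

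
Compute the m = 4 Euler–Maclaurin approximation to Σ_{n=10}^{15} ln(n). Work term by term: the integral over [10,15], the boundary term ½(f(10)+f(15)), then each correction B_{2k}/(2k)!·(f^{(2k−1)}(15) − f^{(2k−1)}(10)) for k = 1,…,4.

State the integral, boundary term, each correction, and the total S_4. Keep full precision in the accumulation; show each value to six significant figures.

Integral: ∫_10^15 ln(x) dx = 12.5949.
½[f(10) + f(15)] = ½[2.30259 + 2.70805] = 2.50532.
Running total after boundary: 15.1002.
Order-1 term: 1/12 · (0.0666667 − 0.100000) = -0.00277778.
After k=1: 15.0974.
Order-2 term: −1/720 · (0.000592593 − 0.00200000) = 1.95473e-06.
After k=2: 15.0974.
Order-3 term: 1/30240 · (3.16049e-05 − 0.000240000) = -6.89137e-09.
After k=3: 15.0974.
Order-4 term: −1/1209600 · (4.21399e-06 − 7.20000e-05) = 5.60400e-11.

S_4 ≈ 15.0974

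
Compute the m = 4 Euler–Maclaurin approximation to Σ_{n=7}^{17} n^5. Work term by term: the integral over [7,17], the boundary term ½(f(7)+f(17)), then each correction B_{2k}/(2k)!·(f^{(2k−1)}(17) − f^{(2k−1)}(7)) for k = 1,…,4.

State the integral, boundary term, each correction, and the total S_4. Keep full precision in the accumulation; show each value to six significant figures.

The integral term ∫_7^17 x^5 dx = 4.00332e+06.
½[f(7) + f(17)] = ½[16807.0 + 1.41986e+06] = 718332.
Integral + boundary = 4.72165e+06.
Order-1 term: 1/12 · (417605 − 12005.0) = 33800.0.
Running total after k=1: 4.75545e+06.
Order-2 term: −1/720 · (17340.0 − 2940.00) = -20.0000.
Running total after k=2: 4.75543e+06.
Order-3 term: 1/30240 · (120.000 − 120.000) = 0.00000.
Running total after k=3: 4.75543e+06.
Order-4 term: −1/1209600 · (0.00000 − 0.00000) = 0.00000.

S_4 ≈ 4.75543e+06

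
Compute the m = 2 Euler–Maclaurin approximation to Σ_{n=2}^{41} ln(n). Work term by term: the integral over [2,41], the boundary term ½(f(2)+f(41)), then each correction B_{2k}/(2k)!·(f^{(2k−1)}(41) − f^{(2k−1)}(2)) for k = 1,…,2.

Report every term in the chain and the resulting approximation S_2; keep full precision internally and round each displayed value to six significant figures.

S_2 ≈ 114.034

∫_2^41 ln(x) dx evaluates to 111.870.
Endpoint term: (f(2) + f(41))/2 = (0.693147 + 3.71357)/2 = 2.20336.
Integral + boundary = 114.074.
Order-1 term: 1/12 · (0.0243902 − 0.500000) = -0.0396341.
Partial sum through k=1: 114.034.
Order-2 term: −1/720 · (2.90187e-05 − 0.250000) = 0.000347182.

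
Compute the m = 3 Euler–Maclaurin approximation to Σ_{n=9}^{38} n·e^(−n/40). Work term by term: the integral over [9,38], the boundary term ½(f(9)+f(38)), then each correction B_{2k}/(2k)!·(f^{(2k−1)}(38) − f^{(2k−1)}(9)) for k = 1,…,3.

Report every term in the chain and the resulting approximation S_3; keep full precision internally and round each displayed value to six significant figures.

∫_9^38 x·e^(−x/40) dx evaluates to 358.460.
Endpoint term: (f(9) + f(38))/2 = (7.18665 + 14.6962)/2 = 10.9414.
Integral + boundary = 369.401.
k=1: B_{2}/(2)! × [f^{(1)}(38) − f^{(1)}(9)] = 1/12 × (0.0193371 − 0.618850) = -0.0499594.
Running total after k=1: 369.351.
k=2: B_{4}/(4)! × [f^{(3)}(38) − f^{(3)}(9)] = −1/720 × (0.000495512 − 0.00138493) = 1.23530e-06.
Running total after k=2: 369.351.
k=3: B_{6}/(6)! × [f^{(5)}(38) − f^{(5)}(9)] = 1/30240 × (6.11836e-07 − 1.48942e-06) = -2.90206e-11.

S_3 ≈ 369.351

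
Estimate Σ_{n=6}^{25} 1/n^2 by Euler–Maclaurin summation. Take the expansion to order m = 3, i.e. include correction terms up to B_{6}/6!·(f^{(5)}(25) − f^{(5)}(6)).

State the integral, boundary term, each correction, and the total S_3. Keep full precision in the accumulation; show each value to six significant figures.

S_3 ≈ 0.142112

The integral term ∫_6^25 1/x^2 dx = 0.126667.
½[f(6) + f(25)] = ½[0.0277778 + 0.00160000] = 0.0146889.
Running total after boundary: 0.141356.
Correction k=1: B_{2}/2! · (f^{(1)}(25) − f^{(1)}(6)) = 1/12 · (-0.000128000 − (-0.00925926)) = 0.000760938.
Running total after k=1: 0.142116.
Correction k=2: B_{4}/4! · (f^{(3)}(25) − f^{(3)}(6)) = −1/720 · (-2.45760e-06 − (-0.00308642)) = -4.28328e-06.
Running total after k=2: 0.142112.
Correction k=3: B_{6}/6! · (f^{(5)}(25) − f^{(5)}(6)) = 1/30240 · (-1.17965e-07 − (-0.00257202)) = 8.50496e-08.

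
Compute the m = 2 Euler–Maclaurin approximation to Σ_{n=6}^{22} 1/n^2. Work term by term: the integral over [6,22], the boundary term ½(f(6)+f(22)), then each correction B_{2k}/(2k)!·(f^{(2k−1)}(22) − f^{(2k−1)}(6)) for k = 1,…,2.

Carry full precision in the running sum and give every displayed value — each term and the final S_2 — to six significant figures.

∫_6^22 1/x^2 dx evaluates to 0.121212.
Boundary: ½(f(6) + f(22)) = ½(0.0277778 + 0.00206612) = 0.0149219.
Running total after boundary: 0.136134.
Correction k=1: B_{2}/2! · (f^{(1)}(22) − f^{(1)}(6)) = 1/12 · (-0.000187829 − (-0.00925926)) = 0.000755953.
Partial sum through k=1: 0.136890.
Correction k=2: B_{4}/4! · (f^{(3)}(22) − f^{(3)}(6)) = −1/720 · (-4.65691e-06 − (-0.00308642)) = -4.28023e-06.

S_2 ≈ 0.136886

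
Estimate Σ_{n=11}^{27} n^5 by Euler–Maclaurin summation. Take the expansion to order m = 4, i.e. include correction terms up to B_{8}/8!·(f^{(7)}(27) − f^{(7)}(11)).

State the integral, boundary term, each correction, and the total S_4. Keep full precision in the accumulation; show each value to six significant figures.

S_4 ≈ 7.17451e+07

Integral: ∫_11^27 x^5 dx = 6.42748e+07.
Boundary: ½(f(11) + f(27)) = ½(161051 + 1.43489e+07) = 7.25498e+06.
Integral + boundary = 7.15298e+07.
Correction k=1: B_{2}/2! · (f^{(1)}(27) − f^{(1)}(11)) = 1/12 · (2.65720e+06 − 73205.0) = 215333.
After k=1: 7.17451e+07.
Correction k=2: B_{4}/4! · (f^{(3)}(27) − f^{(3)}(11)) = −1/720 · (43740.0 − 7260.00) = -50.6667.
After k=2: 7.17451e+07.
Correction k=3: B_{6}/6! · (f^{(5)}(27) − f^{(5)}(11)) = 1/30240 · (120.000 − 120.000) = 0.00000.
After k=3: 7.17451e+07.
Correction k=4: B_{8}/8! · (f^{(7)}(27) − f^{(7)}(11)) = −1/1209600 · (0.00000 − 0.00000) = 0.00000.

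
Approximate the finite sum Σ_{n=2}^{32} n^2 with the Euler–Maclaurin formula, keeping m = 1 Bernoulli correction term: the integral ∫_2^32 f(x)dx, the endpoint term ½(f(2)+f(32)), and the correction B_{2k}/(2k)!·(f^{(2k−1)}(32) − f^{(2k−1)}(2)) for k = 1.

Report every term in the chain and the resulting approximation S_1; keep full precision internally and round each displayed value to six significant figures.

Integral: ∫_2^32 x^2 dx = 10920.0.
½[f(2) + f(32)] = ½[4.00000 + 1024.00] = 514.000.
So far: 11434.0.
k=1: B_{2}/(2)! × [f^{(1)}(32) − f^{(1)}(2)] = 1/12 × (64.0000 − 4.00000) = 5.00000.

S_1 ≈ 11439.0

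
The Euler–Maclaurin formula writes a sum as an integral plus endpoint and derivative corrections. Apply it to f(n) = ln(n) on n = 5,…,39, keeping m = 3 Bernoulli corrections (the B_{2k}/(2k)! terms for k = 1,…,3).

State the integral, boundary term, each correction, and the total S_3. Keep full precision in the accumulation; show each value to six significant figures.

S_3 ≈ 103.454

Integral: ∫_5^39 ln(x) dx = 100.832.
Boundary: ½(f(5) + f(39)) = ½(1.60944 + 3.66356) = 2.63650.
Integral + boundary = 103.468.
Correction k=1: B_{2}/2! · (f^{(1)}(39) − f^{(1)}(5)) = 1/12 · (0.0256410 − 0.200000) = -0.0145299.
Partial sum through k=1: 103.454.
Correction k=2: B_{4}/4! · (f^{(3)}(39) − f^{(3)}(5)) = −1/720 · (3.37160e-05 − 0.0160000) = 2.21754e-05.
Partial sum through k=2: 103.454.
Correction k=3: B_{6}/6! · (f^{(5)}(39) − f^{(5)}(5)) = 1/30240 · (2.66004e-07 − 0.00768000) = -2.53959e-07.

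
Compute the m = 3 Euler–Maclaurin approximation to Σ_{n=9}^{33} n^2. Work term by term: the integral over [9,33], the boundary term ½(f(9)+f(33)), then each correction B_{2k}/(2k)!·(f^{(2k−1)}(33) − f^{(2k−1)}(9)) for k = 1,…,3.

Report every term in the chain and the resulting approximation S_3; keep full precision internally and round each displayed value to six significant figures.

Integral: ∫_9^33 x^2 dx = 11736.0.
Endpoint term: (f(9) + f(33))/2 = (81.0000 + 1089.00)/2 = 585.000.
Running total after boundary: 12321.0.
Correction k=1: B_{2}/2! · (f^{(1)}(33) − f^{(1)}(9)) = 1/12 · (66.0000 − 18.0000) = 4.00000.
Partial sum through k=1: 12325.0.
Correction k=2: B_{4}/4! · (f^{(3)}(33) − f^{(3)}(9)) = −1/720 · (0.00000 − 0.00000) = 0.00000.
Partial sum through k=2: 12325.0.
Correction k=3: B_{6}/6! · (f^{(5)}(33) − f^{(5)}(9)) = 1/30240 · (0.00000 − 0.00000) = 0.00000.

S_3 ≈ 12325.0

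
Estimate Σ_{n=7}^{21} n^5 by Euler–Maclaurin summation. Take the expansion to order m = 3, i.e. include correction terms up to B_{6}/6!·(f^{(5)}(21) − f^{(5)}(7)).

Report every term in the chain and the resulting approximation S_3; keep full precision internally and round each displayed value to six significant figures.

S_3 ≈ 1.64052e+07

∫_7^21 x^5 dx evaluates to 1.42747e+07.
Endpoint term: (f(7) + f(21))/2 = (16807.0 + 4.08410e+06)/2 = 2.05045e+06.
So far: 1.63252e+07.
k=1: B_{2}/(2)! × [f^{(1)}(21) − f^{(1)}(7)] = 1/12 × (972405 − 12005.0) = 80033.3.
After k=1: 1.64052e+07.
k=2: B_{4}/(4)! × [f^{(3)}(21) − f^{(3)}(7)] = −1/720 × (26460.0 − 2940.00) = -32.6667.
After k=2: 1.64052e+07.
k=3: B_{6}/(6)! × [f^{(5)}(21) − f^{(5)}(7)] = 1/30240 × (120.000 − 120.000) = 0.00000.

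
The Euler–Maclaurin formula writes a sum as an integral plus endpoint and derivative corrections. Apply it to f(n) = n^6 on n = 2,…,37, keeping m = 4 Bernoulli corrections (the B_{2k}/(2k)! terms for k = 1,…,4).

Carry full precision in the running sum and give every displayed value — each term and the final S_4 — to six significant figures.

The integral term ∫_2^37 x^6 dx = 1.35617e+10.
Boundary: ½(f(2) + f(37)) = ½(64.0000 + 2.56573e+09) = 1.28286e+09.
So far: 1.48446e+10.
Correction k=1: B_{2}/2! · (f^{(1)}(37) − f^{(1)}(2)) = 1/12 · (4.16064e+08 − 192.000) = 3.46720e+07.
Partial sum through k=1: 1.48792e+10.
Correction k=2: B_{4}/4! · (f^{(3)}(37) − f^{(3)}(2)) = −1/720 · (6.07836e+06 − 960.000) = -8440.83.
Partial sum through k=2: 1.48792e+10.
Correction k=3: B_{6}/6! · (f^{(5)}(37) − f^{(5)}(2)) = 1/30240 · (26640.0 − 1440.00) = 0.833333.
Partial sum through k=3: 1.48792e+10.
Correction k=4: B_{8}/8! · (f^{(7)}(37) − f^{(7)}(2)) = −1/1209600 · (0.00000 − 0.00000) = 0.00000.

S_4 ≈ 1.48792e+10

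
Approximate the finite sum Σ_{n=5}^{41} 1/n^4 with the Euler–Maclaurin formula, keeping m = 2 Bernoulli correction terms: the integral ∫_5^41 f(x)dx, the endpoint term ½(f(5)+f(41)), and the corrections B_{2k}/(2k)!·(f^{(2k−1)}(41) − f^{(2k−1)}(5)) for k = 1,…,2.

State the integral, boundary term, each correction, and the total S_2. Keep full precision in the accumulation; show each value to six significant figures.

S_2 ≈ 0.00356654

Integral: ∫_5^41 1/x^4 dx = 0.00266183.
½[f(5) + f(41)] = ½[0.00160000 + 3.53887e-07] = 0.000800177.
So far: 0.00346201.
k=1: B_{2}/(2)! × [f^{(1)}(41) − f^{(1)}(5)] = 1/12 × (-3.45256e-08 − (-0.00128000)) = 0.000106664.
Running total after k=1: 0.00356867.
k=2: B_{4}/(4)! × [f^{(3)}(41) − f^{(3)}(5)] = −1/720 × (-6.16161e-10 − (-0.00153600)) = -2.13333e-06.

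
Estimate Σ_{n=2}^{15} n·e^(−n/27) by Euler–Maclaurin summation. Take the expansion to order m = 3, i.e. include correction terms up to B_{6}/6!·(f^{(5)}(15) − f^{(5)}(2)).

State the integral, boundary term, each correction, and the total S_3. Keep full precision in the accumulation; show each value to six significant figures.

S_3 ≈ 81.6411

Integral: ∫_2^15 x·e^(−x/27) dx = 76.4597.
Endpoint term: (f(2) + f(15))/2 = (1.85721 + 8.60630)/2 = 5.23175.
Integral + boundary = 81.6914.
Correction k=1: B_{2}/2! · (f^{(1)}(15) − f^{(1)}(2)) = 1/12 · (0.255002 − 0.859818) = -0.0504013.
After k=1: 81.6410.
Correction k=2: B_{4}/4! · (f^{(3)}(15) − f^{(3)}(2)) = −1/720 · (0.00192388 − 0.00372706) = 2.50441e-06.
After k=2: 81.6411.
Correction k=3: B_{6}/6! · (f^{(5)}(15) − f^{(5)}(2)) = 1/30240 · (4.79830e-06 − 8.60722e-06) = -1.25956e-10.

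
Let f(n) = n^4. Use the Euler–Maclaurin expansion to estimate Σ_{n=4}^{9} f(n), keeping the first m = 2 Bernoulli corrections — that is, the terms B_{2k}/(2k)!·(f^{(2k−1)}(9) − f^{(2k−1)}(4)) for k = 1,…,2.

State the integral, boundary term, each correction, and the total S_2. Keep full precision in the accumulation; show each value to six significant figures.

S_2 ≈ 15235.0

Integral: ∫_4^9 x^4 dx = 11605.0.
½[f(4) + f(9)] = ½[256.000 + 6561.00] = 3408.50.
Running total after boundary: 15013.5.
Order-1 term: 1/12 · (2916.00 − 256.000) = 221.667.
Partial sum through k=1: 15235.2.
Order-2 term: −1/720 · (216.000 − 96.0000) = -0.166667.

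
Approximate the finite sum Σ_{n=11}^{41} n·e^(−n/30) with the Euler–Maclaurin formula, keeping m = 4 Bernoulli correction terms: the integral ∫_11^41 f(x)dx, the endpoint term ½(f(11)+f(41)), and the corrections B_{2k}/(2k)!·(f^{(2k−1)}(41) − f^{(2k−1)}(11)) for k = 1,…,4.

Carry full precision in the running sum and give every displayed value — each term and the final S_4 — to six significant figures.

The integral term ∫_11^41 x·e^(−x/30) dx = 309.385.
Endpoint term: (f(11) + f(41))/2 = (7.62345 + 10.4532)/2 = 9.03831.
So far: 318.423.
Order-1 term: 1/12 · (-0.0934836 − 0.438926) = -0.0443674.
Running total after k=1: 318.379.
Order-2 term: −1/720 · (0.000462697 − 0.00202779) = 2.17373e-06.
Running total after k=2: 318.379.
Order-3 term: 1/30240 · (1.14363e-06 − 3.96431e-06) = -9.32764e-11.
Running total after k=3: 318.379.
Order-4 term: −1/1209600 · (1.97016e-09 − 6.30613e-09) = 3.58463e-15.

S_4 ≈ 318.379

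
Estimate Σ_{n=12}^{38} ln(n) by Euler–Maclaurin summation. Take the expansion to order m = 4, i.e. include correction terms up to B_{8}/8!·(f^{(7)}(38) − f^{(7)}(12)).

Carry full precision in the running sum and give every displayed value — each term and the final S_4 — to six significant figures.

Integral: ∫_12^38 ln(x) dx = 82.4094.
½[f(12) + f(38)] = ½[2.48491 + 3.63759] = 3.06125.
Running total after boundary: 85.4706.
Correction k=1: B_{2}/2! · (f^{(1)}(38) − f^{(1)}(12)) = 1/12 · (0.0263158 − 0.0833333) = -0.00475146.
After k=1: 85.4659.
Correction k=2: B_{4}/4! · (f^{(3)}(38) − f^{(3)}(12)) = −1/720 · (3.64485e-05 − 0.00115741) = 1.55689e-06.
After k=2: 85.4659.
Correction k=3: B_{6}/6! · (f^{(5)}(38) − f^{(5)}(12)) = 1/30240 · (3.02896e-07 − 9.64506e-05) = -3.17949e-09.
After k=3: 85.4659.
Correction k=4: B_{8}/8! · (f^{(7)}(38) − f^{(7)}(12)) = −1/1209600 · (6.29285e-09 − 2.00939e-05) = 1.66068e-11.

S_4 ≈ 85.4659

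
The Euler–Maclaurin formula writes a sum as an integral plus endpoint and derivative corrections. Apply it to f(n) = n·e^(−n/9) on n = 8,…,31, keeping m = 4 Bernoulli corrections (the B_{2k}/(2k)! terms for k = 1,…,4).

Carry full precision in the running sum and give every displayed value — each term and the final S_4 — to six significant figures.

S_4 ≈ 53.5370

The integral term ∫_8^31 x·e^(−x/9) dx = 51.4081.
Boundary: ½(f(8) + f(31)) = ½(3.28890 + 0.989597) = 2.13925.
Integral + boundary = 53.5473.
k=1: B_{2}/(2)! × [f^{(1)}(31) − f^{(1)}(8)] = 1/12 × (-0.0780328 − 0.0456791) = -0.0103093.
Running total after k=1: 53.5370.
k=2: B_{4}/(4)! × [f^{(3)}(31) − f^{(3)}(8)] = −1/720 × (-0.000175158 − 0.0107149) = 1.51250e-05.
Running total after k=2: 53.5370.
k=3: B_{6}/(6)! × [f^{(5)}(31) − f^{(5)}(8)] = 1/30240 × (7.56854e-06 − 0.000257602) = -8.26831e-09.
Running total after k=3: 53.5370.
k=4: B_{8}/(8)! × [f^{(7)}(31) − f^{(7)}(8)] = −1/1209600 × (2.13574e-07 − 4.72744e-06) = 3.73170e-12.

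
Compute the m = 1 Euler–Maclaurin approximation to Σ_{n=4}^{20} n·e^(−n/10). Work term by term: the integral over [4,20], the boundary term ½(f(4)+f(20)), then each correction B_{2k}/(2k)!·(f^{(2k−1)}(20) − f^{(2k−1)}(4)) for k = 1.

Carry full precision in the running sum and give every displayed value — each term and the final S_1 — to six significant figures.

The integral term ∫_4^20 x·e^(−x/10) dx = 53.2442.
Endpoint term: (f(4) + f(20))/2 = (2.68128 + 2.70671)/2 = 2.69399.
Running total after boundary: 55.9382.
k=1: B_{2}/(2)! × [f^{(1)}(20) − f^{(1)}(4)] = 1/12 × (-0.135335 − 0.402192) = -0.0447939.

S_1 ≈ 55.8934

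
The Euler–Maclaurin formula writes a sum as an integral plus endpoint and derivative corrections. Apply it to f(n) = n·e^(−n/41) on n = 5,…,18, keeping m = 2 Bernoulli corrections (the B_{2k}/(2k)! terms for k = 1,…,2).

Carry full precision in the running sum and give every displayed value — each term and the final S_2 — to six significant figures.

∫_5^18 x·e^(−x/41) dx evaluates to 110.026.
Boundary: ½(f(5) + f(18)) = ½(4.42596 + 11.6040) = 8.01496.
So far: 118.041.
Correction k=1: B_{2}/2! · (f^{(1)}(18) − f^{(1)}(5)) = 1/12 · (0.361641 − 0.777241) = -0.0346333.
After k=1: 118.007.
Correction k=2: B_{4}/4! · (f^{(3)}(18) − f^{(3)}(5)) = −1/720 · (0.000982137 − 0.00151554) = 7.40840e-07.

S_2 ≈ 118.007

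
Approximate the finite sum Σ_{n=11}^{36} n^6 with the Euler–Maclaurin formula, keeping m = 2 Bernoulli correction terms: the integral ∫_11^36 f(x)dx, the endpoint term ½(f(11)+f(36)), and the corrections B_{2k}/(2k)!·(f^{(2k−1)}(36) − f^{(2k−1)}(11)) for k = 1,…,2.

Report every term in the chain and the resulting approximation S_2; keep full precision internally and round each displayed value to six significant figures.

S_2 ≈ 1.23115e+10

Integral: ∫_11^36 x^6 dx = 1.11921e+10.
½[f(11) + f(36)] = ½[1.77156e+06 + 2.17678e+09] = 1.08928e+09.
So far: 1.22814e+10.
k=1: B_{2}/(2)! × [f^{(1)}(36) − f^{(1)}(11)] = 1/12 × (3.62797e+08 − 966306) = 3.01526e+07.
After k=1: 1.23115e+10.
k=2: B_{4}/(4)! × [f^{(3)}(36) − f^{(3)}(11)] = −1/720 × (5.59872e+06 − 159720) = -7554.17.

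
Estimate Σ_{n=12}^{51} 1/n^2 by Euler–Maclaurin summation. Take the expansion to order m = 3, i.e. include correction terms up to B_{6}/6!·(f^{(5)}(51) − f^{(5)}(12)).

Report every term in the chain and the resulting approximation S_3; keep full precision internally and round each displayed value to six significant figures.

S_3 ≈ 0.0674850

Integral: ∫_12^51 1/x^2 dx = 0.0637255.
Boundary: ½(f(12) + f(51)) = ½(0.00694444 + 0.000384468) = 0.00366446.
Running total after boundary: 0.0673899.
Order-1 term: 1/12 · (-1.50772e-05 − (-0.00115741)) = 9.51942e-05.
Running total after k=1: 0.0674851.
Order-2 term: −1/720 · (-6.95601e-08 − (-9.64506e-05)) = -1.33863e-07.
Running total after k=2: 0.0674850.
Order-3 term: 1/30240 · (-8.02308e-10 − (-2.00939e-05)) = 6.64454e-10.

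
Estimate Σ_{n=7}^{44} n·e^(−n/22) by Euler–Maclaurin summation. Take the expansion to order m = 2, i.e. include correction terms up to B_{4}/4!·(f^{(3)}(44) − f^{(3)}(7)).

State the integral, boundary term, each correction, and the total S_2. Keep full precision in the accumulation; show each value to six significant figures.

The integral term ∫_7^44 x·e^(−x/22) dx = 267.619.
½[f(7) + f(44)] = ½[5.09229 + 5.95475] = 5.52352.
Integral + boundary = 273.143.
Correction k=1: B_{2}/2! · (f^{(1)}(44) − f^{(1)}(7)) = 1/12 · (-0.135335 − 0.496003) = -0.0526115.
Running total after k=1: 273.090.
Correction k=2: B_{4}/4! · (f^{(3)}(44) − f^{(3)}(7)) = −1/720 · (0.000279618 − 0.00403088) = 5.21008e-06.

S_2 ≈ 273.090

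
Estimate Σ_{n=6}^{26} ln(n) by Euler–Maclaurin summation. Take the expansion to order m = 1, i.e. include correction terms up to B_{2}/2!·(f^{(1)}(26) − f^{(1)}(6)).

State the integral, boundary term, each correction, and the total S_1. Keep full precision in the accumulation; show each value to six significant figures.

The integral term ∫_6^26 ln(x) dx = 53.9600.
½[f(6) + f(26)] = ½[1.79176 + 3.25810] = 2.52493.
Integral + boundary = 56.4849.
k=1: B_{2}/(2)! × [f^{(1)}(26) − f^{(1)}(6)] = 1/12 × (0.0384615 − 0.166667) = -0.0106838.

S_1 ≈ 56.4742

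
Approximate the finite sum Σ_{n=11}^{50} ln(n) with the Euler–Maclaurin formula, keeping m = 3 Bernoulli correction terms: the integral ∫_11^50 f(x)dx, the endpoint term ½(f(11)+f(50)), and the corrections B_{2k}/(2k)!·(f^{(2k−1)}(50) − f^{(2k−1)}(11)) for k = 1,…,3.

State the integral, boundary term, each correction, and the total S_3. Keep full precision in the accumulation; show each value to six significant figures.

S_3 ≈ 133.373

∫_11^50 ln(x) dx evaluates to 130.224.
½[f(11) + f(50)] = ½[2.39790 + 3.91202] = 3.15496.
Running total after boundary: 133.379.
Order-1 term: 1/12 · (0.0200000 − 0.0909091) = -0.00590909.
Running total after k=1: 133.373.
Order-2 term: −1/720 · (1.60000e-05 − 0.00150263) = 2.06476e-06.
Running total after k=2: 133.373.
Order-3 term: 1/30240 · (7.68000e-08 − 0.000149021) = -4.92541e-09.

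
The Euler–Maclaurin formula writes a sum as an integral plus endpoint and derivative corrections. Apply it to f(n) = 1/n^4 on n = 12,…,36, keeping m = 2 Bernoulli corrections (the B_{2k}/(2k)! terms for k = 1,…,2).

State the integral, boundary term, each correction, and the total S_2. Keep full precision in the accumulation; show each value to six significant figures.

S_2 ≈ 0.000211497

The integral term ∫_12^36 1/x^4 dx = 0.000185757.
Boundary: ½(f(12) + f(36)) = ½(4.82253e-05 + 5.95374e-07) = 2.44103e-05.
So far: 0.000210167.
k=1: B_{2}/(2)! × [f^{(1)}(36) − f^{(1)}(12)] = 1/12 × (-6.61527e-08 − (-1.60751e-05)) = 1.33408e-06.
Partial sum through k=1: 0.000211501.
k=2: B_{4}/(4)! × [f^{(3)}(36) − f^{(3)}(12)] = −1/720 × (-1.53131e-09 − (-3.34898e-06)) = -4.64923e-09.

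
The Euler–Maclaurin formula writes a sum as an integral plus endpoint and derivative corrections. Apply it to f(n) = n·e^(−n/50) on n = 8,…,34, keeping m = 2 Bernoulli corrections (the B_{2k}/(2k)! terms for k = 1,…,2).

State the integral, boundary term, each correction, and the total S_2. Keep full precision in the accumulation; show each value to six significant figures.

S_2 ≈ 355.401

∫_8^34 x·e^(−x/50) dx evaluates to 343.426.
½[f(8) + f(34)] = ½[6.81715 + 17.2250] = 12.0211.
Integral + boundary = 355.447.
k=1: B_{2}/(2)! × [f^{(1)}(34) − f^{(1)}(8)] = 1/12 × (0.162117 − 0.715801) = -0.0461403.
Partial sum through k=1: 355.401.
k=2: B_{4}/(4)! × [f^{(3)}(34) − f^{(3)}(8)] = −1/720 × (0.000470141 − 0.000968035) = 6.91521e-07.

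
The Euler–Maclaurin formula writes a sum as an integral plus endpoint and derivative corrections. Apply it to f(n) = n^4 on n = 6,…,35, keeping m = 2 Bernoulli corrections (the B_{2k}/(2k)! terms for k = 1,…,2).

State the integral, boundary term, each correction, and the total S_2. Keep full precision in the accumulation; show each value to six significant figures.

The integral term ∫_6^35 x^4 dx = 1.05028e+07.
Boundary: ½(f(6) + f(35)) = ½(1296.00 + 1.50062e+06) = 750960.
So far: 1.12538e+07.
Order-1 term: 1/12 · (171500 − 864.000) = 14219.7.
After k=1: 1.12680e+07.
Order-2 term: −1/720 · (840.000 − 144.000) = -0.966667.

S_2 ≈ 1.12680e+07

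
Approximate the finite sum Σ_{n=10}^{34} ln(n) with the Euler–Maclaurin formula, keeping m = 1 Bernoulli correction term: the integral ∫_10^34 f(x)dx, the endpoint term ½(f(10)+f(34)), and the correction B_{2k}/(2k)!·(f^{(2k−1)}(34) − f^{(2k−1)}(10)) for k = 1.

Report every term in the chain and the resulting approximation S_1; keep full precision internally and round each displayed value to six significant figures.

S_1 ≈ 75.7790

∫_10^34 ln(x) dx evaluates to 72.8704.
Boundary: ½(f(10) + f(34)) = ½(2.30259 + 3.52636) = 2.91447.
So far: 75.7849.
k=1: B_{2}/(2)! × [f^{(1)}(34) − f^{(1)}(10)] = 1/12 × (0.0294118 − 0.100000) = -0.00588235.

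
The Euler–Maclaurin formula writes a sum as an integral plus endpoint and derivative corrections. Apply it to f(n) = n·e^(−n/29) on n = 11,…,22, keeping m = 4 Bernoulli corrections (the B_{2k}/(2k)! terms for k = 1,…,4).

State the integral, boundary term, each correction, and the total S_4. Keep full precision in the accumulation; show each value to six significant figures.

S_4 ≈ 110.082

∫_11^22 x·e^(−x/29) dx evaluates to 101.193.
Boundary: ½(f(11) + f(22)) = ½(7.52767 + 10.3029) = 8.91526.
Integral + boundary = 110.108.
Order-1 term: 1/12 · (0.113041 − 0.424759) = -0.0259765.
After k=1: 110.082.
Order-2 term: −1/720 · (0.00124811 − 0.00213249) = 1.22830e-06.
After k=2: 110.082.
Order-3 term: 1/30240 · (2.80834e-06 − 4.47077e-06) = -5.49744e-11.
After k=3: 110.082.
Order-4 term: −1/1209600 · (4.91392e-09 − 7.61698e-09) = 2.23468e-15.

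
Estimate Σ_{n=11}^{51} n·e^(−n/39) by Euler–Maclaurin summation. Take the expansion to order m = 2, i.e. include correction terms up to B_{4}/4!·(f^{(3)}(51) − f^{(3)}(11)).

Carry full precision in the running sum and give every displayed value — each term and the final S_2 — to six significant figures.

Integral: ∫_11^51 x·e^(−x/39) dx = 521.502.
½[f(11) + f(51)] = ½[8.29659 + 13.7926] = 11.0446.
Running total after boundary: 532.546.
Order-1 term: 1/12 · (-0.0832134 − 0.541502) = -0.0520596.
After k=1: 532.494.
Order-2 term: −1/720 · (0.000300903 − 0.00134778) = 1.45399e-06.

S_2 ≈ 532.494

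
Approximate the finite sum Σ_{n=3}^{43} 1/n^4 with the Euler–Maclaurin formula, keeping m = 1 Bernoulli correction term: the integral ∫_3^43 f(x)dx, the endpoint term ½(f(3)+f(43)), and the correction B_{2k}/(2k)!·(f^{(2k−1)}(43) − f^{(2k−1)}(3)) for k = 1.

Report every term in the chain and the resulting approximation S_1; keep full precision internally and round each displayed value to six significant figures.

S_1 ≈ 0.0198862

∫_3^43 1/x^4 dx evaluates to 0.0123415.
Endpoint term: (f(3) + f(43))/2 = (0.0123457 + 2.92500e-07)/2 = 0.00617299.
Integral + boundary = 0.0185145.
Order-1 term: 1/12 · (-2.72093e-08 − (-0.0164609)) = 0.00137174.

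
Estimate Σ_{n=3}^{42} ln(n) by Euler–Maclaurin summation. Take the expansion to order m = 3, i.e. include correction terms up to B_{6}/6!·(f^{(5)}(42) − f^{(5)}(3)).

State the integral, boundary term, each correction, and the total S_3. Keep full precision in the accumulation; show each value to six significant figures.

The integral term ∫_3^42 ln(x) dx = 114.686.
Endpoint term: (f(3) + f(42))/2 = (1.09861 + 3.73767)/2 = 2.41814.
So far: 117.104.
k=1: B_{2}/(2)! × [f^{(1)}(42) − f^{(1)}(3)] = 1/12 × (0.0238095 − 0.333333) = -0.0257937.
After k=1: 117.079.
k=2: B_{4}/(4)! × [f^{(3)}(42) − f^{(3)}(3)] = −1/720 × (2.69949e-05 − 0.0740741) = 0.000102843.
After k=2: 117.079.
k=3: B_{6}/(6)! × [f^{(5)}(42) − f^{(5)}(3)] = 1/30240 × (1.83639e-07 − 0.0987654) = -3.26605e-06.

S_3 ≈ 117.079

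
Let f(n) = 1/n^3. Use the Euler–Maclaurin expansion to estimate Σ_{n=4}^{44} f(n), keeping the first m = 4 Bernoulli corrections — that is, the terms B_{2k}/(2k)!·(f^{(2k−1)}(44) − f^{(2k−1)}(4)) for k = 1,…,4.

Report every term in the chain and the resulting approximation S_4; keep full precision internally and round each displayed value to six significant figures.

∫_4^44 1/x^3 dx evaluates to 0.0309917.
Boundary: ½(f(4) + f(44)) = ½(0.0156250 + 1.17393e-05) = 0.00781837.
Integral + boundary = 0.0388101.
Order-1 term: 1/12 · (-8.00406e-07 − (-0.0117188)) = 0.000976496.
Partial sum through k=1: 0.0397866.
Order-2 term: −1/720 · (-8.26866e-09 − (-0.0146484)) = -2.03450e-05.
Partial sum through k=2: 0.0397663.
Order-3 term: 1/30240 · (-1.79382e-10 − (-0.0384521)) = 1.27157e-06.
Partial sum through k=3: 0.0397675.
Order-4 term: −1/1209600 · (-6.67124e-12 − (-0.173035)) = -1.43051e-07.

S_4 ≈ 0.0397674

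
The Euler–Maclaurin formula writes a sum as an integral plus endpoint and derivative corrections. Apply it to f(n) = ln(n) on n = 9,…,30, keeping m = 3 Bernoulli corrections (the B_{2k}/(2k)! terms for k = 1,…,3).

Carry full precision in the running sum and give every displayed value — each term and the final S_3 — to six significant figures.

S_3 ≈ 64.0536

The integral term ∫_9^30 ln(x) dx = 61.2609.
Endpoint term: (f(9) + f(30))/2 = (2.19722 + 3.40120)/2 = 2.79921.
Integral + boundary = 64.0601.
k=1: B_{2}/(2)! × [f^{(1)}(30) − f^{(1)}(9)] = 1/12 × (0.0333333 − 0.111111) = -0.00648148.
Running total after k=1: 64.0536.
k=2: B_{4}/(4)! × [f^{(3)}(30) − f^{(3)}(9)] = −1/720 × (7.40741e-05 − 0.00274348) = 3.70751e-06.
Running total after k=2: 64.0536.
k=3: B_{6}/(6)! × [f^{(5)}(30) − f^{(5)}(9)] = 1/30240 × (9.87654e-07 − 0.000406442) = -1.34079e-08.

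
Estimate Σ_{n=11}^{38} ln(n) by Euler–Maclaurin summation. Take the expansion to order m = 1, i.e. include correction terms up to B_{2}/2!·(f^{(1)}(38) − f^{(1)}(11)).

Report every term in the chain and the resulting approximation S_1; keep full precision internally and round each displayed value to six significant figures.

S_1 ≈ 87.8638

∫_11^38 ln(x) dx evaluates to 84.8514.
½[f(11) + f(38)] = ½[2.39790 + 3.63759] = 3.01774.
Integral + boundary = 87.8692.
k=1: B_{2}/(2)! × [f^{(1)}(38) − f^{(1)}(11)] = 1/12 × (0.0263158 − 0.0909091) = -0.00538278.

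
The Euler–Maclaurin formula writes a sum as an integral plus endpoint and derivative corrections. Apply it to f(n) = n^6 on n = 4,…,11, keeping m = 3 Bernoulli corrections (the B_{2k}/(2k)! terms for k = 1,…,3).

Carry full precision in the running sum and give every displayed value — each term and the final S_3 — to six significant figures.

∫_4^11 x^6 dx evaluates to 2.78154e+06.
Boundary: ½(f(4) + f(11)) = ½(4096.00 + 1.77156e+06) = 887828.
So far: 3.66937e+06.
Correction k=1: B_{2}/2! · (f^{(1)}(11) − f^{(1)}(4)) = 1/12 · (966306 − 6144.00) = 80013.5.
Partial sum through k=1: 3.74938e+06.
Correction k=2: B_{4}/4! · (f^{(3)}(11) − f^{(3)}(4)) = −1/720 · (159720 − 7680.00) = -211.167.
Partial sum through k=2: 3.74917e+06.
Correction k=3: B_{6}/6! · (f^{(5)}(11) − f^{(5)}(4)) = 1/30240 · (7920.00 − 2880.00) = 0.166667.

S_3 ≈ 3.74917e+06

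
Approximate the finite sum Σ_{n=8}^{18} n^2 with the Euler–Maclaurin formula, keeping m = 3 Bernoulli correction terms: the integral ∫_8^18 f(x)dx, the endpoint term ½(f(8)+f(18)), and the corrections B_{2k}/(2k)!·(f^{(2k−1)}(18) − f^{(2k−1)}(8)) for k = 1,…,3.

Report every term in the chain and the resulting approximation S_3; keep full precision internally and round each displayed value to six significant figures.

The integral term ∫_8^18 x^2 dx = 1773.33.
½[f(8) + f(18)] = ½[64.0000 + 324.000] = 194.000.
Running total after boundary: 1967.33.
k=1: B_{2}/(2)! × [f^{(1)}(18) − f^{(1)}(8)] = 1/12 × (36.0000 − 16.0000) = 1.66667.
Partial sum through k=1: 1969.00.
k=2: B_{4}/(4)! × [f^{(3)}(18) − f^{(3)}(8)] = −1/720 × (0.00000 − 0.00000) = 0.00000.
Partial sum through k=2: 1969.00.
k=3: B_{6}/(6)! × [f^{(5)}(18) − f^{(5)}(8)] = 1/30240 × (0.00000 − 0.00000) = 0.00000.

S_3 ≈ 1969.00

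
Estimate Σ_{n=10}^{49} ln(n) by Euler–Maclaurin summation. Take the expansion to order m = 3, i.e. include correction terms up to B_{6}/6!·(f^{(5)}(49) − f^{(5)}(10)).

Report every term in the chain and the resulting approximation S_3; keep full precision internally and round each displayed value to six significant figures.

S_3 ≈ 131.764

The integral term ∫_10^49 ln(x) dx = 128.673.
½[f(10) + f(49)] = ½[2.30259 + 3.89182] = 3.09720.
Running total after boundary: 131.771.
k=1: B_{2}/(2)! × [f^{(1)}(49) − f^{(1)}(10)] = 1/12 × (0.0204082 − 0.100000) = -0.00663265.
Partial sum through k=1: 131.764.
k=2: B_{4}/(4)! × [f^{(3)}(49) − f^{(3)}(10)] = −1/720 × (1.69997e-05 − 0.00200000) = 2.75417e-06.
Partial sum through k=2: 131.764.
k=3: B_{6}/(6)! × [f^{(5)}(49) − f^{(5)}(10)] = 1/30240 × (8.49632e-08 − 0.000240000) = -7.93370e-09.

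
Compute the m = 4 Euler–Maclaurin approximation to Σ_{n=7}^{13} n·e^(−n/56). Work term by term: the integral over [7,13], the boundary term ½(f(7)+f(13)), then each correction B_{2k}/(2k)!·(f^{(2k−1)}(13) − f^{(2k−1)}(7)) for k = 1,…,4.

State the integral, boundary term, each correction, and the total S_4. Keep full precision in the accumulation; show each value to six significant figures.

S_4 ≈ 58.1715

The integral term ∫_7^13 x·e^(−x/56) dx = 49.9429.
½[f(7) + f(13)] = ½[6.17748 + 10.3068] = 8.24215.
Running total after boundary: 58.1851.
Order-1 term: 1/12 · (0.608782 − 0.772185) = -0.0136169.
Running total after k=1: 58.1715.
Order-2 term: −1/720 · (0.000699760 − 0.000809049) = 1.51790e-07.
Running total after k=2: 58.1715.
Order-3 term: 1/30240 · (3.84373e-07 − 4.37457e-07) = -1.75544e-12.
Running total after k=3: 58.1715.
Order-4 term: −1/1209600 · (1.73982e-10 − 1.96724e-10) = 1.88013e-17.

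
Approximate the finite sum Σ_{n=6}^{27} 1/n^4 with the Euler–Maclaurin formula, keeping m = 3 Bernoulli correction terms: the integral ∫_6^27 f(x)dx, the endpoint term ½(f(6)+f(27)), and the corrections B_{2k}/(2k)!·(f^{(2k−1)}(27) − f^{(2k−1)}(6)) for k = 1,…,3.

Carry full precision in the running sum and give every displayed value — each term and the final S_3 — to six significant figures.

∫_6^27 1/x^4 dx evaluates to 0.00152627.
Endpoint term: (f(6) + f(27))/2 = (0.000771605 + 1.88168e-06)/2 = 0.000386743.
Running total after boundary: 0.00191302.
Correction k=1: B_{2}/2! · (f^{(1)}(27) − f^{(1)}(6)) = 1/12 · (-2.78767e-07 − (-0.000514403)) = 4.28437e-05.
Partial sum through k=1: 0.00195586.
Correction k=2: B_{4}/4! · (f^{(3)}(27) − f^{(3)}(6)) = −1/720 · (-1.14719e-08 − (-0.000428669)) = -5.95358e-07.
Partial sum through k=2: 0.00195527.
Correction k=3: B_{6}/6! · (f^{(5)}(27) − f^{(5)}(6)) = 1/30240 · (-8.81242e-10 − (-0.000666819)) = 2.20509e-08.

S_3 ≈ 0.00195529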